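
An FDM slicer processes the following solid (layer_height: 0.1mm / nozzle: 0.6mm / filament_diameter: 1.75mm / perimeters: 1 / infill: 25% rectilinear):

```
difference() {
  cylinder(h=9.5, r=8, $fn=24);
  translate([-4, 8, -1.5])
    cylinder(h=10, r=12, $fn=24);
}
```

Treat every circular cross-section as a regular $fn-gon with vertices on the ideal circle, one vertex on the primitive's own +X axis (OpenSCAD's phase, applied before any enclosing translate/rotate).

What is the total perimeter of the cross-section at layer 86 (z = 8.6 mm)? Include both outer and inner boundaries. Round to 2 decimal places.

At z = 8.6 mm: the r=8 cylinder gives a regular 24-gon of circumradius 8 (constant along its height) (perimeter = 2·24·8.000·sin(180°/24) = 50.12 mm); the cylinder at (-4, 8) does not reach this height (z outside [-1.5, 8.5]); Taking the first minus the rest: none of the subtracted shapes is present at this height, so the r=8 cylinder is unchanged — boundary = 50.12 mm. Overall, the cross-section is a single solid region. Total boundary length (outer) = 50.12 mm.

50.12 mm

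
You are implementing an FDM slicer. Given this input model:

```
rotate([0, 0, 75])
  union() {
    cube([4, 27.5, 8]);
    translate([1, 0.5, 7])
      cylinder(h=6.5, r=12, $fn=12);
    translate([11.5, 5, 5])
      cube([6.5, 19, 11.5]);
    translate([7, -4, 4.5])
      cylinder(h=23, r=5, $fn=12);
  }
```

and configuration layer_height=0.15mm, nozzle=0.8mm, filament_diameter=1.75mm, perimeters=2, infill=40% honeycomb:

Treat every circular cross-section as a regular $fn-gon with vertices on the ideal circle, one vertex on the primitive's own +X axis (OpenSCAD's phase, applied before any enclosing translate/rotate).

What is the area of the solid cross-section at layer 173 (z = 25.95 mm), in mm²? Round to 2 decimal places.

75.00 mm²

At z = 25.95 mm: the cube is absent (z outside [0, 8]); the cylinder at (1, 0.5) is absent (z outside [7, 13.5]); the cube at (11.5, 5) is absent (z outside [5, 16.5]); the cylinder at (7, -4): section is a regular 12-gon, circumradius r=5 (area = (12/2)·5.000²·sin(360°/12) = 75.00 mm²); Combining (union): only the r=5 cylinder at (7, -4) is present, so the union is just that shape — area = 75.00 mm²; (rotated 75° about Z; rotation is an isometry so areas/perimeters/island counts are preserved). Overall, the cross-section is a single solid region. Net area = 75.00 mm².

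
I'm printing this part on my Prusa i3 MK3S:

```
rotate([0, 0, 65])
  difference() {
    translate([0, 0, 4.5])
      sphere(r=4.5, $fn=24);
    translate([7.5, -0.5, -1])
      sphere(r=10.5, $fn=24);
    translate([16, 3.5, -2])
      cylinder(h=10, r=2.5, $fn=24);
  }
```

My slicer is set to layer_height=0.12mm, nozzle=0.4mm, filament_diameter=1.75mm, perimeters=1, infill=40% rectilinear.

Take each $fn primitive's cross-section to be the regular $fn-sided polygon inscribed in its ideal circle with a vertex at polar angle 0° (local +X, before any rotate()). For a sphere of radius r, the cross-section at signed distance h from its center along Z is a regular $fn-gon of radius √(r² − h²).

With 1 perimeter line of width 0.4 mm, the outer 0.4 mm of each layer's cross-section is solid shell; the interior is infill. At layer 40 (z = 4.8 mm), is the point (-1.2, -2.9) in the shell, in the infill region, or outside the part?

At z = 4.8 mm: the r=4.5 sphere slices to a regular 24-gon of circumradius 4.490 (√(r²−h²) with h=0.3 from center); the r=10.5 sphere at (7.5, -0.5) slices to a regular 24-gon of circumradius 8.753 (√(r²−h²) with h=5.8 from center); the r=2.5 cylinder at (16, 3.5) contributes a regular 24-gon of circumradius 2.5; Subtracting the remaining from the first: starting from the r=4.5 sphere, the r=10.5 sphere at (7.5, -0.5) partially overlaps it — only the 38.34 mm² overlap (of its 237.94 mm²) is removed, clipping the outline; the r=2.5 cylinder at (16, 3.5) misses the remaining region (no effect) — 1 connected region; (whole slice rotated 65° about Z — lengths, areas and connectivity unchanged). Overall, the cross-section is a single solid region. Undo the 65° rotation: the query point maps to (-3.135, -0.138) in the un-rotated model frame. The nearest boundary edge runs (-4.34, -1.16)→(-4.49, 0.00); distance from the point to it = 1.32 mm. The point is inside the cross-section and 1.32 mm from the nearest boundary — more than the 0.4 mm shell width (1 × 0.4), so it's in the infill interior.

infill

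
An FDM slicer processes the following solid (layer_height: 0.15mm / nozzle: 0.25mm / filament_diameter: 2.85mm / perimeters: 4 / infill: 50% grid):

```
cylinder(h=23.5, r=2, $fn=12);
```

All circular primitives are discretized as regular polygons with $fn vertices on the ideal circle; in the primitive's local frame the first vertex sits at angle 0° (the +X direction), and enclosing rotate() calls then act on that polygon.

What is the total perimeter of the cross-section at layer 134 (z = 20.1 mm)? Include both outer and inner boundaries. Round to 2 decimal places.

At z = 20.1 mm: the r=2 cylinder gives a regular 12-gon of circumradius 2 (constant along its height) (perimeter = 2·12·2.000·sin(180°/12) = 12.42 mm). Overall, the cross-section is a single solid region. Total boundary length (outer) = 12.42 mm.

12.42 mm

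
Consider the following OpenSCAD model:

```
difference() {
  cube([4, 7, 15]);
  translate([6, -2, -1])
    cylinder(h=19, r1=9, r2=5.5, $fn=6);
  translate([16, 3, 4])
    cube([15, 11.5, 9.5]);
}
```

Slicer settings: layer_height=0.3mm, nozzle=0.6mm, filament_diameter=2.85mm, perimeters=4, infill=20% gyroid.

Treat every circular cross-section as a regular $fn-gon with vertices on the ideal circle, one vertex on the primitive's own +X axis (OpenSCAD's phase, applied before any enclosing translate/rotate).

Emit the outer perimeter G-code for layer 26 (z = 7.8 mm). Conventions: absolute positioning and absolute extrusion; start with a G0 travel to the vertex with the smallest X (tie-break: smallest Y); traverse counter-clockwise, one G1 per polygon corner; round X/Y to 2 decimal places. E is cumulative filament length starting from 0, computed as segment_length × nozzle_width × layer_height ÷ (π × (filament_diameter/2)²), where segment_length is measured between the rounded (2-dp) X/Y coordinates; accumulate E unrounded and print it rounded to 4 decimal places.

At z = 7.8 mm: the cube is present — its section is the full 4×7 rectangle; the cone at (6, -2): at t=0.463 of its height the radius interpolates to r₁+(r₂−r₁)t = 7.379, giving a regular 6-gon of that circumradius; the cube at (16, 3) is present — its section is the full 15×11.5 rectangle; Taking the first minus the rest: starting from the 4×7 cube, the cone at (6, -2) partially overlaps it — only the 12.94 mm² overlap (of its 141.46 mm²) is removed, clipping the outline; the 15×11.5 cube at (16, 3) misses the remaining region (no effect) — 1 connected region. The outline is a single polygon with 5 vertices. Extrusion per mm of travel: 0.6 × 0.3 / (π × 1.425²) = 0.028216. Accumulating E over each segment gives final E = 0.5510.

G0 X0.00 Y0.39 Z7.80
G1 X2.31 Y4.39 E0.1303
G1 X4.00 Y4.39 E0.1780
G1 X4.00 Y7.00 E0.2517
G1 X0.00 Y7.00 E0.3645
G1 X0.00 Y0.39 E0.5510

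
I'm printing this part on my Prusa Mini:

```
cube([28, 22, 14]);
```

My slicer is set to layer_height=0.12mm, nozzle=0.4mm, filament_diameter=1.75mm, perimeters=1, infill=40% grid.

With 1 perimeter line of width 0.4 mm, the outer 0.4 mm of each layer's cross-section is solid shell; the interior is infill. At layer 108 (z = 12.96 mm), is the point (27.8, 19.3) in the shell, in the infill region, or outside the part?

shell

At z = 12.96 mm: the cube is present — its section is the full 28×22 rectangle. Overall, the cross-section is a single solid region. The nearest boundary edge runs (28.00, 0.00)→(28.00, 22.00); distance from the point to it = 0.20 mm. The point is inside the cross-section, 0.20 mm from the nearest boundary — within the 0.4 mm shell band (1 × 0.4).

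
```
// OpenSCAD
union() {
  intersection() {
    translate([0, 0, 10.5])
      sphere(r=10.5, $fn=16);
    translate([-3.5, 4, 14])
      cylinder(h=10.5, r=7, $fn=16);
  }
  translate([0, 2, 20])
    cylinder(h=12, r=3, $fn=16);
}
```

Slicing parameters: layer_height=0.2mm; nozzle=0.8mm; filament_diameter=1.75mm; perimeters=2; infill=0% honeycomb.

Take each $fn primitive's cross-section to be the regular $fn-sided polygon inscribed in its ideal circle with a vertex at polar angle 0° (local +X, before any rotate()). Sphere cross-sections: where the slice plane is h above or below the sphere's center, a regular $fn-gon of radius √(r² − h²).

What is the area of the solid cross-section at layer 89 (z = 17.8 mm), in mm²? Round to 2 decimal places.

At z = 17.8 mm: the sphere: section is a regular 16-gon, circumradius = √(r²−h²) = √(10.5²−7.3²) = 7.547 (area = (16/2)·7.547²·sin(360°/16) = 174.38 mm²); the cylinder at (-3.5, 4): section is a regular 16-gon, circumradius r=7 (area = (16/2)·7.000²·sin(360°/16) = 150.01 mm²); Taking the intersection: the r=7 cylinder at (-3.5, 4) partially overlaps the r=10.5 sphere; clipping to the common part keeps 87.23 mm² — area = 87.23 mm²; the cylinder at (0, 2) does not reach this height (z outside [20, 32]); Combining (union): only that combined region is present, so the union is just that shape — area = 87.23 mm². Overall, the cross-section is a single solid region. Net area = 87.23 mm².

87.23 mm²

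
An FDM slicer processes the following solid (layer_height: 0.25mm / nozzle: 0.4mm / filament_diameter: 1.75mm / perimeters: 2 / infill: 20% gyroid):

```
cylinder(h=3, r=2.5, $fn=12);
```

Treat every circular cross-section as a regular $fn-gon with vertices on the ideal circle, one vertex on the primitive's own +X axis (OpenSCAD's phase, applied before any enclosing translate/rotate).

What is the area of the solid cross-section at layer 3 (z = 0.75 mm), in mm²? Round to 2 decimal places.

18.75 mm²

At z = 0.75 mm: the cylinder: section is a regular 12-gon, circumradius r=2.5 (area = (12/2)·2.500²·sin(360°/12) = 18.75 mm²). Overall, the cross-section is a single solid region. Net area = 18.75 mm².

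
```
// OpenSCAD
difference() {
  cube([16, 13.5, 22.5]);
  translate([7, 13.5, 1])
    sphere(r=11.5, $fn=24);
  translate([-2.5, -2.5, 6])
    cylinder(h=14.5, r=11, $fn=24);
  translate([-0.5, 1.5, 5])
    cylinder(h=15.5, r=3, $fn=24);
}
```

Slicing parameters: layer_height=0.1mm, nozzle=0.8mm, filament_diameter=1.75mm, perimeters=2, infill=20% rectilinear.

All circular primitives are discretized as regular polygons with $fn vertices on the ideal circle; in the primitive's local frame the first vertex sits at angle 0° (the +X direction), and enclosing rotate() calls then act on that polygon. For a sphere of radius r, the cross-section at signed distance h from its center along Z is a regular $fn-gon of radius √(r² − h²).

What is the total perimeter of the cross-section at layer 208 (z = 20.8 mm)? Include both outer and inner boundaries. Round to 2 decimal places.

59.00 mm

At z = 20.8 mm: the 16×13.5 cube contributes its full rectangle (perimeter 59.00 mm); the sphere at (7, 13.5) is absent (|z−center|=19.800 > r=11.5); the cylinder at (-2.5, -2.5) is not intersected at this z (z outside [6, 20.5]); the cylinder at (-0.5, 1.5) is absent (z outside [5, 20.5]); After the difference (first − rest): none of the subtracted shapes is present at this height, so the 16×13.5 cube is unchanged — boundary = 59.00 mm. Overall, the cross-section is a single solid region. Total boundary length (outer) = 59.00 mm.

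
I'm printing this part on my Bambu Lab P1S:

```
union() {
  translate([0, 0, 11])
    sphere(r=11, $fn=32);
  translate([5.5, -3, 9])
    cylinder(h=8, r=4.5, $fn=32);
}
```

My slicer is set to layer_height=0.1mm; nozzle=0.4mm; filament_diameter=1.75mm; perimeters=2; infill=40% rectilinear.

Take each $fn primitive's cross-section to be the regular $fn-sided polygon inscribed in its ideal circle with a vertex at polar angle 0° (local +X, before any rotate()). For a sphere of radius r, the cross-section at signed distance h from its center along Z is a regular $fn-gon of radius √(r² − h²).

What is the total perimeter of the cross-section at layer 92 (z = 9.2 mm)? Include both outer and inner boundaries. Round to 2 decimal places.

At z = 9.2 mm: the r=11 sphere contributes a regular 32-gon of circumradius √(11²−1.8²) = 10.852 (perimeter = 2·32·10.852·sin(180°/32) = 68.07 mm); the cylinder at (5.5, -3): section is a regular 32-gon, circumradius r=4.5 (perimeter = 2·32·4.500·sin(180°/32) = 28.23 mm); Merging all regions: the r=4.5 cylinder at (5.5, -3) lies entirely inside the r=11 sphere, so the union is just the r=11 sphere — boundary = 68.07 mm. Overall, the cross-section is a single solid region. Total boundary length (outer) = 68.07 mm.

68.07 mm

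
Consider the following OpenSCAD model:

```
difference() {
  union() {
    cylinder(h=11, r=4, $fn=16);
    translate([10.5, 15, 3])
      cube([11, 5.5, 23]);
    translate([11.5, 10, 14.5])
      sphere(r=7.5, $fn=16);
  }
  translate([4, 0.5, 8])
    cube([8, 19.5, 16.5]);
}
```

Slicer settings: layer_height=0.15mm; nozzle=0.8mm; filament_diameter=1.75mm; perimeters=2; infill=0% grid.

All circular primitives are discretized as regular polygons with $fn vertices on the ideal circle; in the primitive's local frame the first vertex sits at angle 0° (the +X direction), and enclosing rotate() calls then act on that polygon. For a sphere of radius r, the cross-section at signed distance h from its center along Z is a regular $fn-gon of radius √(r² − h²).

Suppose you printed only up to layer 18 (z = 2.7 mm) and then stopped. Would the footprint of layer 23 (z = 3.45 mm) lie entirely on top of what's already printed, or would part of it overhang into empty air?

Compare the two slices. At z = 2.7: the cylinder: section is a regular 16-gon, circumradius r=4 (area = (16/2)·4.000²·sin(360°/16) = 48.98 mm²); the cube at (10.5, 15) does not reach this height (z outside [3, 26]); the sphere at (11.5, 10) is not intersected at this z (|z−center|=11.800 > r=7.5); Merging all regions: only the r=4 cylinder is present, so the union is just that shape — area = 48.98 mm²; the cube at (4, 0.5) is absent (z outside [8, 24.5]); Subtracting the remaining from the first: none of the subtracted shapes is present at this height, so that combined region is unchanged — area = 48.98 mm². At z = 3.45: the r=4 cylinder gives a regular 16-gon of circumradius 4 (constant along its height) (area = (16/2)·4.000²·sin(360°/16) = 48.98 mm²); the 11×5.5 cube at (10.5, 15) contributes its full rectangle (area 60.50 mm²); the sphere at (11.5, 10) is absent (|z−center|=11.050 > r=7.5); Combining (union): the 2 present regions are separate (no shared area or edge), so areas and boundary lengths simply add and each stays a separate island — area = 109.48 mm²; the cube at (4, 0.5) is not intersected at this z (z outside [8, 24.5]); Taking the first minus the rest: none of the subtracted shapes is present at this height, so that combined region is unchanged — area = 109.48 mm². Checking containment: at z = 3.45 the cross-section extends beyond the z = 2.7 cross-section by about 60.50 mm².

part overhangs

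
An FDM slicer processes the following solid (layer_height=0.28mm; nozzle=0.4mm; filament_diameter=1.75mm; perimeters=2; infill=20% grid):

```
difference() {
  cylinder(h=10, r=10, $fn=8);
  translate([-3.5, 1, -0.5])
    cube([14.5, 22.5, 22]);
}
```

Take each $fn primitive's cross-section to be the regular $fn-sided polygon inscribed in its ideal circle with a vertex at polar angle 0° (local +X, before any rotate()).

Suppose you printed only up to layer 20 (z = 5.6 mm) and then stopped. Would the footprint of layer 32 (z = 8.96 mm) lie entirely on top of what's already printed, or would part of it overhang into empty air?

Compare the two slices. At z = 5.6: the r=10 cylinder gives a regular 8-gon of circumradius 10 (constant along its height) (area = (8/2)·10.000²·sin(360°/8) = 282.84 mm²); the cube at (-3.5, 1) is present — its section is the full 14.5×22.5 rectangle (area 326.25 mm²); After the difference (first − rest): starting from the r=10 cylinder (282.84 mm²), the 14.5×22.5 cube at (-3.5, 1) partially overlaps it — only the 89.88 mm² overlap (of its 326.25 mm²) is removed, clipping the outline — area = 192.96 mm². At z = 8.96: the cylinder: section is a regular 8-gon, circumradius r=10 (area = (8/2)·10.000²·sin(360°/8) = 282.84 mm²); the 14.5×22.5 cube at (-3.5, 1) contributes its full rectangle (area 326.25 mm²); Taking the first minus the rest: starting from the r=10 cylinder (282.84 mm²), the 14.5×22.5 cube at (-3.5, 1) partially overlaps it — only the 89.88 mm² overlap (of its 326.25 mm²) is removed, clipping the outline — area = 192.96 mm². Checking containment: the cross-section at z = 8.96 is a subset of the cross-section at z = 5.6.

entirely on top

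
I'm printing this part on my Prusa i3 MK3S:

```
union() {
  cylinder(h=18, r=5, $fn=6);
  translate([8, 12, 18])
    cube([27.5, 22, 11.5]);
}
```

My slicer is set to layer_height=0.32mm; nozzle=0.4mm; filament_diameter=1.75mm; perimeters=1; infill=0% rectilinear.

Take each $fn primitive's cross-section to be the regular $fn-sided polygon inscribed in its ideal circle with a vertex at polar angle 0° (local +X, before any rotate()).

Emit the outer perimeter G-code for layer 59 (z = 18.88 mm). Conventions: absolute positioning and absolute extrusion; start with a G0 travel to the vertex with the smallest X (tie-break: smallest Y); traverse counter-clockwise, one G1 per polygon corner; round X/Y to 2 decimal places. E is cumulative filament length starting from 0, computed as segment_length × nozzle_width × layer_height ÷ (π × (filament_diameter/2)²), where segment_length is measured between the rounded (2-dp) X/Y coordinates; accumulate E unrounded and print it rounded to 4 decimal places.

G0 X8.00 Y12.00 Z18.88
G1 X35.50 Y12.00 E1.4634
G1 X35.50 Y34.00 E2.6342
G1 X8.00 Y34.00 E4.0976
G1 X8.00 Y12.00 E5.2684

At z = 18.88 mm: the cylinder is not intersected at this z (z outside [0, 18]); the 27.5×22 cube at (8, 12) contributes its full rectangle; Combining (union): only the 27.5×22 cube at (8, 12) is present, so the union is just that shape — 1 connected region. The outline is a single polygon with 4 vertices. Extrusion per mm of travel: 0.4 × 0.32 / (π × 0.875²) = 0.053216. Accumulating E over each segment gives final E = 5.2684.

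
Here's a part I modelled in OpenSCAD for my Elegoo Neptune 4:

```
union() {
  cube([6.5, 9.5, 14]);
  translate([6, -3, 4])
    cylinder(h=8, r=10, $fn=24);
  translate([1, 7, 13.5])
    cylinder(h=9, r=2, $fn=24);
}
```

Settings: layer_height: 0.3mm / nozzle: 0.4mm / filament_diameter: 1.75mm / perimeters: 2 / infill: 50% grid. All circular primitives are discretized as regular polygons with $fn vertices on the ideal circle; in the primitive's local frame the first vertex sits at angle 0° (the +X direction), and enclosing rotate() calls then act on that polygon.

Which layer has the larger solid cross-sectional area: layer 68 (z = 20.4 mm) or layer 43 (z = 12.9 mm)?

Layer 68 (z = 20.4): the cube is absent (z outside [0, 14]); the cylinder at (6, -3) is not intersected at this z (z outside [4, 12]); the r=2 cylinder at (1, 7) gives a regular 24-gon of circumradius 2 (constant along its height) (area = (24/2)·2.000²·sin(360°/24) = 12.42 mm²); Merging all regions: only the r=2 cylinder at (1, 7) is present, so the union is just that shape — area = 12.42 mm². So its area = 12.42 mm². Layer 43 (z = 12.9): the 6.5×9.5 cube contributes its full rectangle (area 61.75 mm²); the cylinder at (6, -3) is absent (z outside [4, 12]); the cylinder at (1, 7) is absent (z outside [13.5, 22.5]); Taking the union: only the 6.5×9.5 cube is present, so the union is just that shape — area = 61.75 mm². So its area = 61.75 mm². Layer 43 is larger (61.75 vs 12.42 mm²).

layer 43 (z = 12.9 mm)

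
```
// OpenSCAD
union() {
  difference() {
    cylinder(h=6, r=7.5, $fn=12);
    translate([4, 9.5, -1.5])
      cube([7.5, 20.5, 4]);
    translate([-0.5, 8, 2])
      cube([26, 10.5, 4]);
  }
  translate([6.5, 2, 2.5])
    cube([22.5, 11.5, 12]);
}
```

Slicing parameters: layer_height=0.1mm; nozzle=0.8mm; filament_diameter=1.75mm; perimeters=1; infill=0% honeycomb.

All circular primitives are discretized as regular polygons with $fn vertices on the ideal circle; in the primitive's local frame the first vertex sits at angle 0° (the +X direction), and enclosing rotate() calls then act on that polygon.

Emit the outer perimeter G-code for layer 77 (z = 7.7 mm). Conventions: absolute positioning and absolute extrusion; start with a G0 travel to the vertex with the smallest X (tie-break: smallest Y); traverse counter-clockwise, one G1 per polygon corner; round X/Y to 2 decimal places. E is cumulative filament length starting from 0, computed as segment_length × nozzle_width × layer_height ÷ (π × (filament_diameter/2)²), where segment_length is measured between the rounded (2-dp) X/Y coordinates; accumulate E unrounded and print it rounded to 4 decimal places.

G0 X6.50 Y2.00 Z7.70
G1 X29.00 Y2.00 E0.7484
G1 X29.00 Y13.50 E1.1308
G1 X6.50 Y13.50 E1.8792
G1 X6.50 Y2.00 E2.2617

At z = 7.7 mm: the cylinder does not reach this height (z outside [0, 6]); the cube at (4, 9.5) is not intersected at this z (z outside [-1.5, 2.5]); the cube at (-0.5, 8) does not reach this height (z outside [2, 6]); Taking the first minus the rest: the first operand is absent here, so nothing remains; the 22.5×11.5 cube at (6.5, 2) contributes its full rectangle; Merging all regions: only the 22.5×11.5 cube at (6.5, 2) is present, so the union is just that shape — 1 connected region. The outline is a single polygon with 4 vertices. Extrusion per mm of travel: 0.8 × 0.1 / (π × 0.875²) = 0.033260. Accumulating E over each segment gives final E = 2.2617.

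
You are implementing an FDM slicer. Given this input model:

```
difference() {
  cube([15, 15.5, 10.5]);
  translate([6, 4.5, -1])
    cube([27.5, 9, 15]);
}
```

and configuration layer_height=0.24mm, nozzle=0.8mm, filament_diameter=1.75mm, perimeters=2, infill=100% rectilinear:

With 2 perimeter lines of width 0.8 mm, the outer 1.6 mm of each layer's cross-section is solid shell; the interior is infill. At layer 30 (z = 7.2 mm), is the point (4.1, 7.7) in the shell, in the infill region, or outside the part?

At z = 7.2 mm: the cube (footprint 15×15.5) is included at this height; the cube at (6, 4.5) (footprint 27.5×9) is included at this height; Taking the first minus the rest: starting from the 15×15.5 cube, the 27.5×9 cube at (6, 4.5) partially overlaps it — only the 81.00 mm² overlap (of its 247.50 mm²) is removed, clipping the outline — 1 connected region. Overall, the cross-section is a single solid region. The nearest boundary edge runs (6.00, 13.50)→(6.00, 4.50); distance from the point to it = 1.90 mm. The point is inside the cross-section and 1.90 mm from the nearest boundary — more than the 1.6 mm shell width (2 × 0.8), so it's in the infill interior.

infill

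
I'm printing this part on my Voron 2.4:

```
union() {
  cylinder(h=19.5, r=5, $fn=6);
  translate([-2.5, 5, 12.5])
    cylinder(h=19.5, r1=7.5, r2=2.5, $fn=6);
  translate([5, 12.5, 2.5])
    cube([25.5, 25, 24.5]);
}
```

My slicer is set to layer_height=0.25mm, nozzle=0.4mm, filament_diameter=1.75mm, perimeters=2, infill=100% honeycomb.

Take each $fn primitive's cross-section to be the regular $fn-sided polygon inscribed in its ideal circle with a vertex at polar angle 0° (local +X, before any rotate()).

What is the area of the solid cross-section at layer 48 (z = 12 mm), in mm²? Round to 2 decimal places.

At z = 12 mm: the cylinder: section is a regular 6-gon, circumradius r=5 (area = (6/2)·5.000²·sin(360°/6) = 64.95 mm²); the cone at (-2.5, 5) does not reach this height (z outside [12.5, 32]); the cube at (5, 12.5) (footprint 25.5×25) is included at this height (area 637.50 mm²); Merging all regions: the 2 present regions are separate (no shared area or edge), so areas and boundary lengths simply add and each stays a separate island — area = 702.45 mm². Overall, the cross-section has 2 separate islands. Net area = 702.45 mm².

702.45 mm²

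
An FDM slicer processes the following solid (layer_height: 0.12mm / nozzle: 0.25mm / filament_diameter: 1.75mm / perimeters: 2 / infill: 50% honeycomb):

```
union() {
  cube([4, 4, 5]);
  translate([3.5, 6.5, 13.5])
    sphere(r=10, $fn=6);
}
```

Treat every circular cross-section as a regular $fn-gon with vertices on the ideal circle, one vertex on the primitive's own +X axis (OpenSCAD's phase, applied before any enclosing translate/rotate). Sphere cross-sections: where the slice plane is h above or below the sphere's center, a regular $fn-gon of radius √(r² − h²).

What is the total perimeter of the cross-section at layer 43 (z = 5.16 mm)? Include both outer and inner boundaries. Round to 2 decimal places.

33.11 mm

At z = 5.16 mm: the cube is absent (z outside [0, 5]); the sphere at (3.5, 6.5): section is a regular 6-gon, circumradius = √(r²−h²) = √(10²−8.34²) = 5.518 (perimeter = 2·6·5.518·sin(180°/6) = 33.11 mm); Combining (union): only the r=10 sphere at (3.5, 6.5) is present, so the union is just that shape — boundary = 33.11 mm. Overall, the cross-section is a single solid region. Total boundary length (outer) = 33.11 mm.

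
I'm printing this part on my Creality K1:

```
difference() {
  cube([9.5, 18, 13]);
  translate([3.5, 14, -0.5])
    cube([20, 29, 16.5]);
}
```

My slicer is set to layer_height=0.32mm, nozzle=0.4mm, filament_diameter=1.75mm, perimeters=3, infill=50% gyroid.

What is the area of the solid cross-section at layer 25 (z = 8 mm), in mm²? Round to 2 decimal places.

At z = 8 mm: the 9.5×18 cube contributes its full rectangle (area 171.00 mm²); the 20×29 cube at (3.5, 14) contributes its full rectangle (area 580.00 mm²); Taking the first minus the rest: starting from the 9.5×18 cube (171.00 mm²), the 20×29 cube at (3.5, 14) partially overlaps it — only the 24.00 mm² overlap (of its 580.00 mm²) is removed, clipping the outline — area = 147.00 mm². Overall, the cross-section is a single solid region. Net area = 147.00 mm².

147.00 mm²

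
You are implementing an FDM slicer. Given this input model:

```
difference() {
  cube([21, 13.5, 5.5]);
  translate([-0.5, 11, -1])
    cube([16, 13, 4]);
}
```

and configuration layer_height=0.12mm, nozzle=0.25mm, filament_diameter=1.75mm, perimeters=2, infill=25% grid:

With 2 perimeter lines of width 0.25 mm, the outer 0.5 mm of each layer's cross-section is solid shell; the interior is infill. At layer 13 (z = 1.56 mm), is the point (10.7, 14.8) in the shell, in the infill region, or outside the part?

At z = 1.56 mm: the cube (footprint 21×13.5) is included at this height; the 16×13 cube at (-0.5, 11) contributes its full rectangle; Subtracting the remaining from the first: starting from the 21×13.5 cube, the 16×13 cube at (-0.5, 11) partially overlaps it — only the 38.75 mm² overlap (of its 208.00 mm²) is removed, clipping the outline — 1 connected region. Overall, the cross-section is a single solid region. The nearest boundary edge runs (0.00, 11.00)→(15.50, 11.00); distance from the point to it = 3.80 mm. The point is not inside any of the regions above, so it lies outside the cross-section (3.80 mm from the nearest boundary).

outside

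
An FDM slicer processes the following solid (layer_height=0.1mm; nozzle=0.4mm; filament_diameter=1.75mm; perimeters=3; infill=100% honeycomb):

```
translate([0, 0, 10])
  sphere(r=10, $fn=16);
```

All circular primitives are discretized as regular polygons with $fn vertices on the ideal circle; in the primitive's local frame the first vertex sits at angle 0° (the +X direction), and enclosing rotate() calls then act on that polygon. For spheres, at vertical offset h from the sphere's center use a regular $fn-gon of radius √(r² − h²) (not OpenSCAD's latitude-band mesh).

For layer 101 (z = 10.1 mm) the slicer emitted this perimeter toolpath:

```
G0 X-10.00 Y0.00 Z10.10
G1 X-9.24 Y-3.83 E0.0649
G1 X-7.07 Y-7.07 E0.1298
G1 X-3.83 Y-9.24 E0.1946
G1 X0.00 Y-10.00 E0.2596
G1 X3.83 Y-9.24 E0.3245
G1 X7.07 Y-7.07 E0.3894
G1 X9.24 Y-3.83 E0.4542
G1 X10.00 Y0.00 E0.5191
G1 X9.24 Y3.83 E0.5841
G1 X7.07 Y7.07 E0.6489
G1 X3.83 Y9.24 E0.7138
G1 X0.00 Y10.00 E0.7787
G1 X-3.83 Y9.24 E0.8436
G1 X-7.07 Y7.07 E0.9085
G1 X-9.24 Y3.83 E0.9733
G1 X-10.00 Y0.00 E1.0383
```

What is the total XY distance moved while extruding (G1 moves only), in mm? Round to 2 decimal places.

62.43 mm

Sum the Euclidean lengths of each G1 segment: total = 62.43 mm.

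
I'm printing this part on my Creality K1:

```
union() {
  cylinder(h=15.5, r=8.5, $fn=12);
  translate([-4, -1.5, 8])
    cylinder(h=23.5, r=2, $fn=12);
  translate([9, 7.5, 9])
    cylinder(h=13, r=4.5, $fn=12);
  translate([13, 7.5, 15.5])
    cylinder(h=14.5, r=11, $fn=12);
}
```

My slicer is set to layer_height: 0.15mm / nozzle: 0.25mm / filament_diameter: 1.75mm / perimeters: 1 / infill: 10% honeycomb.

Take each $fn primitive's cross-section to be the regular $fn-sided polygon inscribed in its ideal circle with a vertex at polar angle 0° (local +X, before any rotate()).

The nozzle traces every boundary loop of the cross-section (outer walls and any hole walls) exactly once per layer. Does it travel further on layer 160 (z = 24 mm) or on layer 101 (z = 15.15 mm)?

Layer 160 (z = 24): the cylinder is not intersected at this z (z outside [0, 15.5]); the r=2 cylinder at (-4, -1.5) contributes a regular 12-gon of circumradius 2 (perimeter = 2·12·2.000·sin(180°/12) = 12.42 mm); the cylinder at (9, 7.5) is not intersected at this z (z outside [9, 22]); the r=11 cylinder at (13, 7.5) gives a regular 12-gon of circumradius 11 (constant along its height) (perimeter = 2·12·11.000·sin(180°/12) = 68.33 mm); Taking the union: the 2 present regions are separate (no shared area or edge), so areas and boundary lengths simply add and each stays a separate island — boundary = 80.75 mm. So its perimeter = 80.75 mm. Layer 101 (z = 15.15): the r=8.5 cylinder gives a regular 12-gon of circumradius 8.5 (constant along its height) (perimeter = 2·12·8.500·sin(180°/12) = 52.80 mm); the r=2 cylinder at (-4, -1.5) gives a regular 12-gon of circumradius 2 (constant along its height) (perimeter = 2·12·2.000·sin(180°/12) = 12.42 mm); the r=4.5 cylinder at (9, 7.5) gives a regular 12-gon of circumradius 4.5 (constant along its height) (perimeter = 2·12·4.500·sin(180°/12) = 27.95 mm); the cylinder at (13, 7.5) is absent (z outside [15.5, 30]); Combining (union): the regions partially overlap (shared area 15.09 mm²), so the edge portions inside another operand are dropped and the merged outline is re-measured after clipping — boundary = 71.02 mm. So its perimeter = 71.02 mm. Layer 160 is larger (80.75 vs 71.02 mm).

layer 160 (z = 24 mm)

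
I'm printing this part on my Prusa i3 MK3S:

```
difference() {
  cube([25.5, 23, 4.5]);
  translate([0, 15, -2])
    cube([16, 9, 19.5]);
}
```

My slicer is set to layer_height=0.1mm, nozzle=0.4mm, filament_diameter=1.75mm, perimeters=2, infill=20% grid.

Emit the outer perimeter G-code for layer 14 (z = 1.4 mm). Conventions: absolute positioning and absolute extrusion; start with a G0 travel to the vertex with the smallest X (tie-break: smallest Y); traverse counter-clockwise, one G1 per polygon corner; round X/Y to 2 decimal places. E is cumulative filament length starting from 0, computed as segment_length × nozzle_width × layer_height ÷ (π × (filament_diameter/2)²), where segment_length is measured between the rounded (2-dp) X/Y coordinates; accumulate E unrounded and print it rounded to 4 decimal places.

G0 X0.00 Y0.00 Z1.40
G1 X25.50 Y0.00 E0.4241
G1 X25.50 Y23.00 E0.8066
G1 X16.00 Y23.00 E0.9645
G1 X16.00 Y15.00 E1.0976
G1 X0.00 Y15.00 E1.3637
G1 X0.00 Y0.00 E1.6131

At z = 1.4 mm: the 25.5×23 cube contributes its full rectangle; the cube at (0, 15) is present — its section is the full 16×9 rectangle; After the difference (first − rest): starting from the 25.5×23 cube, the 16×9 cube at (0, 15) partially overlaps it — only the 128.00 mm² overlap (of its 144.00 mm²) is removed, clipping the outline — 1 connected region. The outline is a single polygon with 6 vertices. Extrusion per mm of travel: 0.4 × 0.1 / (π × 0.875²) = 0.016630. Accumulating E over each segment gives final E = 1.6131.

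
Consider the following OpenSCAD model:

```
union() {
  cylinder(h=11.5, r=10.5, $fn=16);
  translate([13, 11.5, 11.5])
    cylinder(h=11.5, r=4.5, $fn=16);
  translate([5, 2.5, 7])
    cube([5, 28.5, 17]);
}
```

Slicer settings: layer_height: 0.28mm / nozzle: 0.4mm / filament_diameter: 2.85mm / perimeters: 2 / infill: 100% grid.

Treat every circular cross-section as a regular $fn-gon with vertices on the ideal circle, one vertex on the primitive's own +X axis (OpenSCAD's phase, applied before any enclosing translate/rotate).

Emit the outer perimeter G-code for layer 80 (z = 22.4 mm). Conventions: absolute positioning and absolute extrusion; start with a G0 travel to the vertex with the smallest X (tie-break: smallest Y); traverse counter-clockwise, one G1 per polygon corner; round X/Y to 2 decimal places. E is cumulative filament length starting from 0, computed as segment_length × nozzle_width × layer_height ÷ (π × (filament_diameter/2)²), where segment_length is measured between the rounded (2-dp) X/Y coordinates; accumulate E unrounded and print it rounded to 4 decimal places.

At z = 22.4 mm: the cylinder is absent (z outside [0, 11.5]); the r=4.5 cylinder at (13, 11.5) contributes a regular 16-gon of circumradius 4.5; the cube at (5, 2.5) is present — its section is the full 5×28.5 rectangle; Merging all regions: the regions partially overlap (shared area 6.55 mm²), so overlapping operands fuse into one piece — 1 connected region. The outline is a single polygon with 17 vertices. Extrusion per mm of travel: 0.4 × 0.28 / (π × 1.425²) = 0.017557. Accumulating E over each segment gives final E = 1.4227.

G0 X5.00 Y2.50 Z22.40
G1 X10.00 Y2.50 E0.0878
G1 X10.00 Y8.20 E0.1879
G1 X11.28 Y7.34 E0.2149
G1 X13.00 Y7.00 E0.2457
G1 X14.72 Y7.34 E0.2765
G1 X16.18 Y8.32 E0.3074
G1 X17.16 Y9.78 E0.3382
G1 X17.50 Y11.50 E0.3690
G1 X17.16 Y13.22 E0.3998
G1 X16.18 Y14.68 E0.4307
G1 X14.72 Y15.66 E0.4615
G1 X13.00 Y16.00 E0.4923
G1 X11.28 Y15.66 E0.5231
G1 X10.00 Y14.80 E0.5502
G1 X10.00 Y31.00 E0.8346
G1 X5.00 Y31.00 E0.9224
G1 X5.00 Y2.50 E1.4227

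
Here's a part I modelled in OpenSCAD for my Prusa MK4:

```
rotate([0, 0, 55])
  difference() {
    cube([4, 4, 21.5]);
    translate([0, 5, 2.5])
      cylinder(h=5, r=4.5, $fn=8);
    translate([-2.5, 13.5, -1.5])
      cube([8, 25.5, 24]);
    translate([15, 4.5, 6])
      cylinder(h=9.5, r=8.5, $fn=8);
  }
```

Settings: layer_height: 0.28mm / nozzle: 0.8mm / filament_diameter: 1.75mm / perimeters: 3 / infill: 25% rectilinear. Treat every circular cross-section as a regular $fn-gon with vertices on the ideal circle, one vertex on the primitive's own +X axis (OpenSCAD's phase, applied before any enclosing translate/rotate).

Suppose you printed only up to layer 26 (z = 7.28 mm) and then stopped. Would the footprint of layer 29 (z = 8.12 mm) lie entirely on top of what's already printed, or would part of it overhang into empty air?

Compare the two slices. At z = 7.28: the 4×4 cube contributes its full rectangle (area 16.00 mm²); the r=4.5 cylinder at (0, 5) gives a regular 8-gon of circumradius 4.5 (constant along its height) (area = (8/2)·4.500²·sin(360°/8) = 57.28 mm²); the cube at (-2.5, 13.5) (footprint 8×25.5) is included at this height (area 204.00 mm²); the r=8.5 cylinder at (15, 4.5) gives a regular 8-gon of circumradius 8.5 (constant along its height) (area = (8/2)·8.500²·sin(360°/8) = 204.35 mm²); Taking the first minus the rest: starting from the 4×4 cube (16.00 mm²), the r=4.5 cylinder at (0, 5) partially overlaps it — only the 10.02 mm² overlap (of its 57.28 mm²) is removed, clipping the outline; the 8×25.5 cube at (-2.5, 13.5) misses the remaining region (no effect); the r=8.5 cylinder at (15, 4.5) misses the remaining region (no effect) — area = 5.98 mm²; (rotated 55° about Z; rotation is an isometry so areas/perimeters/island counts are preserved). At z = 8.12: the cube (footprint 4×4) is included at this height (area 16.00 mm²); the cylinder at (0, 5) does not reach this height (z outside [2.5, 7.5]); the 8×25.5 cube at (-2.5, 13.5) contributes its full rectangle (area 204.00 mm²); the r=8.5 cylinder at (15, 4.5) contributes a regular 8-gon of circumradius 8.5 (area = (8/2)·8.500²·sin(360°/8) = 204.35 mm²); After the difference (first − rest): starting from the 4×4 cube (16.00 mm²), the 8×25.5 cube at (-2.5, 13.5) misses the remaining region (no effect); the r=8.5 cylinder at (15, 4.5) misses the remaining region (no effect) — area = 16.00 mm²; (whole slice rotated 55° about Z — lengths, areas and connectivity unchanged). Checking containment: at z = 8.12 the cross-section extends beyond the z = 7.28 cross-section by about 10.02 mm².

part overhangs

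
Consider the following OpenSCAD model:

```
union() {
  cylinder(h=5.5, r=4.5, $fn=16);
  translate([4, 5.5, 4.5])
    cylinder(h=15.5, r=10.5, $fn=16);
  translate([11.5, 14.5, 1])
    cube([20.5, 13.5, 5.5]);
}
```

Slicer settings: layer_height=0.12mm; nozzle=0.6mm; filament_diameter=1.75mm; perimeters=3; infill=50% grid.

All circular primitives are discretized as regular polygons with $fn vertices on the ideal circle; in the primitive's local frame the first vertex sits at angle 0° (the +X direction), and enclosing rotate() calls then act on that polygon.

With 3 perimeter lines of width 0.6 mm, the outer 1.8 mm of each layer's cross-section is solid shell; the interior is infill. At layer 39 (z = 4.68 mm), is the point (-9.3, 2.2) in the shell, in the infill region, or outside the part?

At z = 4.68 mm: the r=4.5 cylinder contributes a regular 16-gon of circumradius 4.5; the r=10.5 cylinder at (4, 5.5) contributes a regular 16-gon of circumradius 10.5; the cube at (11.5, 14.5) is present — its section is the full 20.5×13.5 rectangle; Taking the union: the regions partially overlap (shared area 58.09 mm²), so overlapping operands fuse into one piece — 2 connected regions. Overall, the cross-section has 2 separate islands. The nearest boundary edge runs (-5.70, 1.48)→(-6.50, 5.50); distance from the point to it = 3.39 mm. The point is not inside any of the regions above, so it lies outside the cross-section (3.39 mm from the nearest boundary).

outside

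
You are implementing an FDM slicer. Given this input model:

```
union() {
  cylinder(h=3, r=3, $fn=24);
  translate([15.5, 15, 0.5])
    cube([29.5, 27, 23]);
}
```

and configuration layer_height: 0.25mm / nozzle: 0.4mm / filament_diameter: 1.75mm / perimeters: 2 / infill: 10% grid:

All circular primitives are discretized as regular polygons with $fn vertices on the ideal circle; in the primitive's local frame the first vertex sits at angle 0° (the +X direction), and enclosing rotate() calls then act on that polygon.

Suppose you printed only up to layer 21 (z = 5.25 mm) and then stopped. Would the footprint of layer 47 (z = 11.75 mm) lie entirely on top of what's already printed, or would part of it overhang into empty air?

entirely on top

Compare the two slices. At z = 5.25: the cylinder is not intersected at this z (z outside [0, 3]); the cube at (15.5, 15) (footprint 29.5×27) is included at this height (area 796.50 mm²); Taking the union: only the 29.5×27 cube at (15.5, 15) is present, so the union is just that shape — area = 796.50 mm². At z = 11.75: the cylinder is absent (z outside [0, 3]); the cube at (15.5, 15) (footprint 29.5×27) is included at this height (area 796.50 mm²); Combining (union): only the 29.5×27 cube at (15.5, 15) is present, so the union is just that shape — area = 796.50 mm². Checking containment: the cross-section at z = 11.75 is a subset of the cross-section at z = 5.25.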